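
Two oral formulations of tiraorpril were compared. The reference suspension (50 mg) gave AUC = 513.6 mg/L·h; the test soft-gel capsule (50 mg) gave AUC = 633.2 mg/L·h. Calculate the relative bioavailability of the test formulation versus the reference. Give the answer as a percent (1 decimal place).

F_rel = (AUC_test/D_test) / (AUC_ref/D_ref)
      = (633.2/50) / (513.6/50)
      = 12.664 / 10.272 = 1.2329 = 123.29%

F_rel = 123.3%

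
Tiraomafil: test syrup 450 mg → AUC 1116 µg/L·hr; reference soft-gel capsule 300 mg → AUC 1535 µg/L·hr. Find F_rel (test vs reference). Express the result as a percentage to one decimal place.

F_rel = 48.5%

F_rel = (AUC_test/D_test) / (AUC_ref/D_ref)
      = (1116/450) / (1535/300)
      = 2.48 / 5.11667 = 0.4847 = 48.47%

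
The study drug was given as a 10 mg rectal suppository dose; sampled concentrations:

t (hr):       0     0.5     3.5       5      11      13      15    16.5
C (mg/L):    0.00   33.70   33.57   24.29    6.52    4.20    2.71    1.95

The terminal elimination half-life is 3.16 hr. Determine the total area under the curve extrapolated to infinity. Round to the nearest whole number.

Trapezoidal AUC_0→16.5:
  [0→0.5]: (0.00+33.70)/2 × 0.5 = 8.425
  [0.5→3.5]: (33.70+33.57)/2 × 3 = 100.905
  [3.5→5]: (33.57+24.29)/2 × 1.5 = 43.395
  [5→11]: (24.29+6.52)/2 × 6 = 92.43
  [11→13]: (6.52+4.20)/2 × 2 = 10.72
  [13→15]: (4.20+2.71)/2 × 2 = 6.91
  [15→16.5]: (2.71+1.95)/2 × 1.5 = 3.495
  Sum = 266.28 mg/L·hr
k_e = ln2 / t½ = 0.693147 / 3.16 = 0.2194 hr^-1
Extrapolated tail: C_last / k_e = 1.95 / 0.2194 = 8.888
AUC_0→∞ = 266.28 + 8.888 = 275.168 mg/L·hr

AUC = 275 mg/L·hr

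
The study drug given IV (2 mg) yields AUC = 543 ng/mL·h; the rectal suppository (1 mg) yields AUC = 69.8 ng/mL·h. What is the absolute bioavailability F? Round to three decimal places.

F = (AUC_ev / D_ev) / (AUC_iv / D_iv)
  = (69.8/1) / (543/2)
  = 69.8 / 271.5 = 0.2571

F = 0.257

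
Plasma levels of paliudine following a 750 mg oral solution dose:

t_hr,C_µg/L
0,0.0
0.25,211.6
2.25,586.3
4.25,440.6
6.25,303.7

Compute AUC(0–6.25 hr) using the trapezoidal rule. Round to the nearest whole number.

Trapezoidal AUC_0→6.25:
  [0→0.25]: (0.0+211.6)/2 × 0.25 = 26.45
  [0.25→2.25]: (211.6+586.3)/2 × 2 = 797.9
  [2.25→4.25]: (586.3+440.6)/2 × 2 = 1026.9
  [4.25→6.25]: (440.6+303.7)/2 × 2 = 744.3
  Sum = 2595.55 µg/L·hr

AUC = 2596 µg/L·hr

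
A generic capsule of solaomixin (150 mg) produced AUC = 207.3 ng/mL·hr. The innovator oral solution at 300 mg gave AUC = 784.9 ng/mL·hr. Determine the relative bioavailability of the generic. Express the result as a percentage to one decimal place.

F_rel = 52.8%

F_rel = (AUC_test/D_test) / (AUC_ref/D_ref)
      = (207.3/150) / (784.9/300)
      = 1.382 / 2.61633 = 0.5282 = 52.82%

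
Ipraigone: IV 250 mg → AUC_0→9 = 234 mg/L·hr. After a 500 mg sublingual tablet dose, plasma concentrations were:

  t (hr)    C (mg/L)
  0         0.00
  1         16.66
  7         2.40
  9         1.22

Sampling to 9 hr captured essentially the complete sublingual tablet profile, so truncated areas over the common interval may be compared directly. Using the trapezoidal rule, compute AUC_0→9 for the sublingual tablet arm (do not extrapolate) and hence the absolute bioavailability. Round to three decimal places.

Trapezoidal AUC_0→9 (sublingual tablet):
  [0→1]: (0.00+16.66)/2 × 1 = 8.33
  [1→7]: (16.66+2.40)/2 × 6 = 57.18
  [7→9]: (2.40+1.22)/2 × 2 = 3.62
  Sum = 69.13 mg/L·hr
F = (AUC_ev/D_ev)/(AUC_iv/D_iv) = (69.13/500)/(234/250) = 0.13826/0.936 = 0.1477

F = 0.148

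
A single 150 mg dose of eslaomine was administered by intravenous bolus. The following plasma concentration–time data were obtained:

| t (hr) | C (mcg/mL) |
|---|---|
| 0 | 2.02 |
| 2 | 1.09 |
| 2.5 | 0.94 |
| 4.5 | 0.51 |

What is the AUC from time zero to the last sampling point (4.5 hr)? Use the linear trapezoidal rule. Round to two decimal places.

AUC = 5.07 mcg/mL·hr

Trapezoidal AUC_0→4.5:
  [0→2]: (2.02+1.09)/2 × 2 = 3.11
  [2→2.5]: (1.09+0.94)/2 × 0.5 = 0.5075
  [2.5→4.5]: (0.94+0.51)/2 × 2 = 1.45
  Sum = 5.0675 mcg/mL·hr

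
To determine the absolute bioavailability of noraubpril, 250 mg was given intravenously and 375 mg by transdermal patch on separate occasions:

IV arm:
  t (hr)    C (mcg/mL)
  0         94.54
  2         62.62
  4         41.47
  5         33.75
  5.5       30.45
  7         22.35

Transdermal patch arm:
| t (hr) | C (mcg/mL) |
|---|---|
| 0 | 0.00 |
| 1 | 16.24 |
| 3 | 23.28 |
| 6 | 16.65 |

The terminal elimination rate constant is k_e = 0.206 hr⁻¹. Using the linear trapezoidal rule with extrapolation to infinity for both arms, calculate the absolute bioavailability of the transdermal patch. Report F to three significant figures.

F = 0.271

Trapezoidal AUC_0→7 (IV):
  [0→2]: (94.54+62.62)/2 × 2 = 157.16
  [2→4]: (62.62+41.47)/2 × 2 = 104.09
  [4→5]: (41.47+33.75)/2 × 1 = 37.61
  [5→5.5]: (33.75+30.45)/2 × 0.5 = 16.05
  [5.5→7]: (30.45+22.35)/2 × 1.5 = 39.6
  Sum = 354.51 mcg/mL·hr
IV tail: 22.35/0.206 = 108.495; AUC_iv,0→∞ = 354.51 + 108.495 = 463.005 mcg/mL·hr
Trapezoidal AUC_0→6 (transdermal patch):
  [0→1]: (0.00+16.24)/2 × 1 = 8.12
  [1→3]: (16.24+23.28)/2 × 2 = 39.52
  [3→6]: (23.28+16.65)/2 × 3 = 59.895
  Sum = 107.535 mcg/mL·hr
transdermal patch tail: 16.65/0.206 = 80.825; AUC_ev,0→∞ = 107.535 + 80.825 = 188.36 mcg/mL·hr
F = (AUC_ev/D_ev)/(AUC_iv/D_iv) = (188.36/375)/(463.005/250) = 0.502293/1.85202 = 0.2712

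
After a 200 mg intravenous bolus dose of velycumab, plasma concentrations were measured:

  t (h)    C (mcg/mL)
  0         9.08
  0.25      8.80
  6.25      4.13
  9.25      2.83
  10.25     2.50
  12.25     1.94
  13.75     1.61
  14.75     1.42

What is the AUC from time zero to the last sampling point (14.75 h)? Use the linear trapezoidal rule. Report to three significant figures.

AUC = 62.7 mcg/mL·h

Trapezoidal AUC_0→14.75:
  [0→0.25]: (9.08+8.80)/2 × 0.25 = 2.235
  [0.25→6.25]: (8.80+4.13)/2 × 6 = 38.79
  [6.25→9.25]: (4.13+2.83)/2 × 3 = 10.44
  [9.25→10.25]: (2.83+2.50)/2 × 1 = 2.665
  [10.25→12.25]: (2.50+1.94)/2 × 2 = 4.44
  [12.25→13.75]: (1.94+1.61)/2 × 1.5 = 2.6625
  [13.75→14.75]: (1.61+1.42)/2 × 1 = 1.515
  Sum = 62.7475 mcg/mL·h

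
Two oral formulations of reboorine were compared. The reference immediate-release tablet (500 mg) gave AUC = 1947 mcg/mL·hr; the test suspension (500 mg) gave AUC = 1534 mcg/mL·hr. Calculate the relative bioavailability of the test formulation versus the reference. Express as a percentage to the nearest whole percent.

F_rel = (AUC_test/D_test) / (AUC_ref/D_ref)
      = (1534/500) / (1947/500)
      = 3.068 / 3.894 = 0.7879 = 78.79%

F_rel = 79%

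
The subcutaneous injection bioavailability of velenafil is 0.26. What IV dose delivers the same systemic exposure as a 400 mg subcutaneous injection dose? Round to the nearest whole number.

D_iv = 104 mg

Systemic exposure from an extravascular dose = F × D_ev, so the equivalent IV dose is F × D_ev.
D_iv = F × D_ev = 0.26 × 400 = 104 mg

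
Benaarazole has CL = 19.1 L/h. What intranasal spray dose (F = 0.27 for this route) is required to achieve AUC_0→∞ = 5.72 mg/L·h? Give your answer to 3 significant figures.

Dose = 405 mg

Dose = CL × AUC_0→∞ / F
     = 19.1 × 5.72 / 0.27 = 404.637 mg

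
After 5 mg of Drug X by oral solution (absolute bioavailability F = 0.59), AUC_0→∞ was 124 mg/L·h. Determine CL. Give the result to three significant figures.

CL = 0.0238 L/h

CL = F × Dose / AUC_0→∞
   = 0.59 × 5 / 124 = 0.0237903 L/h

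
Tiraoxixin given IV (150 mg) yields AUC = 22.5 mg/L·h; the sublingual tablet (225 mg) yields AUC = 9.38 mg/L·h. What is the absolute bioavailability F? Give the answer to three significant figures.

F = 0.278

F = (AUC_ev / D_ev) / (AUC_iv / D_iv)
  = (9.38/225) / (22.5/150)
  = 0.0416889 / 0.15 = 0.2779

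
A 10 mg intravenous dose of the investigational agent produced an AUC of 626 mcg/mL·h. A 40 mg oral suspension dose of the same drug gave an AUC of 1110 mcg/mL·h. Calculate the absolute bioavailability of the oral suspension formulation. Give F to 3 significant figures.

F = (AUC_ev / D_ev) / (AUC_iv / D_iv)
  = (1110/40) / (626/10)
  = 27.75 / 62.6 = 0.4433

F = 0.443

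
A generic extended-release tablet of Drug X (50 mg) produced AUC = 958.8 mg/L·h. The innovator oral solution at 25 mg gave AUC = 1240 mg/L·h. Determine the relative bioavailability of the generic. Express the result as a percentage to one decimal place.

F_rel = 38.7%

F_rel = (AUC_test/D_test) / (AUC_ref/D_ref)
      = (958.8/50) / (1240/25)
      = 19.176 / 49.6 = 0.3866 = 38.66%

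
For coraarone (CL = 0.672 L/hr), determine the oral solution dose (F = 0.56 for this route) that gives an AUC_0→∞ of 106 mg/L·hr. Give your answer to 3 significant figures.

Dose = 127 mg

Dose = CL × AUC_0→∞ / F
     = 0.672 × 106 / 0.56 = 127.2 mg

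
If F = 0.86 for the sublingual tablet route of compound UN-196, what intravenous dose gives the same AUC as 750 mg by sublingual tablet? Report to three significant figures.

Systemic exposure from an extravascular dose = F × D_ev, so the equivalent IV dose is F × D_ev.
D_iv = F × D_ev = 0.86 × 750 = 645 mg

D_iv = 645 mg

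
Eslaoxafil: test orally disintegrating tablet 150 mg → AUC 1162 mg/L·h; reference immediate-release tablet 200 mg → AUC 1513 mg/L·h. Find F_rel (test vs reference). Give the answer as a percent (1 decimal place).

F_rel = (AUC_test/D_test) / (AUC_ref/D_ref)
      = (1162/150) / (1513/200)
      = 7.74667 / 7.565 = 1.0240 = 102.40%

F_rel = 102.4%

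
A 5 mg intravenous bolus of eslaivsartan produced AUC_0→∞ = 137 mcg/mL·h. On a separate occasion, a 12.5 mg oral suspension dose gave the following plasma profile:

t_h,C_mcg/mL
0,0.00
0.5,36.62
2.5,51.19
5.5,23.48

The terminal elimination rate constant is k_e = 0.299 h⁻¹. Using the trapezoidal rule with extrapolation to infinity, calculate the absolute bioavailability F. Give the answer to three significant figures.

F = 0.839

Trapezoidal AUC_0→5.5 (oral suspension):
  [0→0.5]: (0.00+36.62)/2 × 0.5 = 9.155
  [0.5→2.5]: (36.62+51.19)/2 × 2 = 87.81
  [2.5→5.5]: (51.19+23.48)/2 × 3 = 112.005
  Sum = 208.97 mcg/mL·h
Tail: C_last/k_e = 23.48/0.299 = 78.528
AUC_0→∞ (oral suspension) = 208.97 + 78.528 = 287.498 mcg/mL·h
F = (AUC_ev/D_ev)/(AUC_iv/D_iv) = (287.498/12.5)/(137/5) = 22.99984/27.4 = 0.8394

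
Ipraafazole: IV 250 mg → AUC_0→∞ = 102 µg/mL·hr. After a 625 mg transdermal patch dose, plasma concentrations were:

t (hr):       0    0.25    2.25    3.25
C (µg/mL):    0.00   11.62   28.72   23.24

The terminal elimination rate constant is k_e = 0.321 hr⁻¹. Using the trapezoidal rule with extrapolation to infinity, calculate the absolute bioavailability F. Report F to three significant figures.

Trapezoidal AUC_0→3.25 (transdermal patch):
  [0→0.25]: (0.00+11.62)/2 × 0.25 = 1.4525
  [0.25→2.25]: (11.62+28.72)/2 × 2 = 40.34
  [2.25→3.25]: (28.72+23.24)/2 × 1 = 25.98
  Sum = 67.7725 µg/mL·hr
Tail: C_last/k_e = 23.24/0.321 = 72.399
AUC_0→∞ (transdermal patch) = 67.7725 + 72.399 = 140.1715 µg/mL·hr
F = (AUC_ev/D_ev)/(AUC_iv/D_iv) = (140.1715/625)/(102/250) = 0.2242744/0.408 = 0.5497

F = 0.550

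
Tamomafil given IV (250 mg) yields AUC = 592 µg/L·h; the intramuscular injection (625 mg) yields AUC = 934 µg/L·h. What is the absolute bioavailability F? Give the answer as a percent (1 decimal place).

F = (AUC_ev / D_ev) / (AUC_iv / D_iv)
  = (934/625) / (592/250)
  = 1.4944 / 2.368 = 0.6311
  = 63.11%

F = 63.1%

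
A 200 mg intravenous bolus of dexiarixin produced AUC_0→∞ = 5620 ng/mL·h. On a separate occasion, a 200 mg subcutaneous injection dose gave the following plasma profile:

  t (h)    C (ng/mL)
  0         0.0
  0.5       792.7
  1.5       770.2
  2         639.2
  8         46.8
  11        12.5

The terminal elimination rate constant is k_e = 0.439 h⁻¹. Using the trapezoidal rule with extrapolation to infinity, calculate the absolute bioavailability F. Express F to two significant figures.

F = 0.62

Trapezoidal AUC_0→11 (subcutaneous injection):
  [0→0.5]: (0.0+792.7)/2 × 0.5 = 198.175
  [0.5→1.5]: (792.7+770.2)/2 × 1 = 781.45
  [1.5→2]: (770.2+639.2)/2 × 0.5 = 352.35
  [2→8]: (639.2+46.8)/2 × 6 = 2058.0
  [8→11]: (46.8+12.5)/2 × 3 = 88.95
  Sum = 3478.925 ng/mL·h
Tail: C_last/k_e = 12.5/0.439 = 28.474
AUC_0→∞ (subcutaneous injection) = 3478.925 + 28.474 = 3507.399 ng/mL·h
F = (AUC_ev/D_ev)/(AUC_iv/D_iv) = (3507.399/200)/(5620/200) = 17.536995/28.1 = 0.6241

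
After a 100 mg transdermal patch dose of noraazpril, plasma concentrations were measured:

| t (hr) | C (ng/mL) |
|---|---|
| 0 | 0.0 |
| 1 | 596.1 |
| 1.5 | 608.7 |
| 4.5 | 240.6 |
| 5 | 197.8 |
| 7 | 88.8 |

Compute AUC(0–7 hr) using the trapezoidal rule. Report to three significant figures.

Trapezoidal AUC_0→7:
  [0→1]: (0.0+596.1)/2 × 1 = 298.05
  [1→1.5]: (596.1+608.7)/2 × 0.5 = 301.2
  [1.5→4.5]: (608.7+240.6)/2 × 3 = 1273.95
  [4.5→5]: (240.6+197.8)/2 × 0.5 = 109.6
  [5→7]: (197.8+88.8)/2 × 2 = 286.6
  Sum = 2269.4 ng/mL·hr

AUC = 2270 ng/mL·hr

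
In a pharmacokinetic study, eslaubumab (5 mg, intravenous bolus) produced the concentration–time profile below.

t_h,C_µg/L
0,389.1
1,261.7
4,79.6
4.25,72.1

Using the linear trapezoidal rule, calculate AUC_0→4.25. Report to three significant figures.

Trapezoidal AUC_0→4.25:
  [0→1]: (389.1+261.7)/2 × 1 = 325.4
  [1→4]: (261.7+79.6)/2 × 3 = 511.95
  [4→4.25]: (79.6+72.1)/2 × 0.25 = 18.9625
  Sum = 856.3125 µg/L·h

AUC = 856 µg/L·h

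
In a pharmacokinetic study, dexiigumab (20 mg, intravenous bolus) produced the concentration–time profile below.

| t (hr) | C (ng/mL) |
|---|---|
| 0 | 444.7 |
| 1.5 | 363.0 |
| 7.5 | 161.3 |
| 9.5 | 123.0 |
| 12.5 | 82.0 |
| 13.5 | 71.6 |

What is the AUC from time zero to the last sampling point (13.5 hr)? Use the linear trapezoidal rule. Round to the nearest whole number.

Trapezoidal AUC_0→13.5:
  [0→1.5]: (444.7+363.0)/2 × 1.5 = 605.775
  [1.5→7.5]: (363.0+161.3)/2 × 6 = 1572.9
  [7.5→9.5]: (161.3+123.0)/2 × 2 = 284.3
  [9.5→12.5]: (123.0+82.0)/2 × 3 = 307.5
  [12.5→13.5]: (82.0+71.6)/2 × 1 = 76.8
  Sum = 2847.275 ng/mL·hr

AUC = 2847 ng/mL·hr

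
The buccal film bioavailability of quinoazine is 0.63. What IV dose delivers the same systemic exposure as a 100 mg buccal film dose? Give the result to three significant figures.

Systemic exposure from an extravascular dose = F × D_ev, so the equivalent IV dose is F × D_ev.
D_iv = F × D_ev = 0.63 × 100 = 63 mg

D_iv = 63.0 mg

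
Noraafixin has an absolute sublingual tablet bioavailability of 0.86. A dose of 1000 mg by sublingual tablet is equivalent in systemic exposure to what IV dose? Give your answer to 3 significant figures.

Systemic exposure from an extravascular dose = F × D_ev, so the equivalent IV dose is F × D_ev.
D_iv = F × D_ev = 0.86 × 1000 = 860 mg

D_iv = 860 mg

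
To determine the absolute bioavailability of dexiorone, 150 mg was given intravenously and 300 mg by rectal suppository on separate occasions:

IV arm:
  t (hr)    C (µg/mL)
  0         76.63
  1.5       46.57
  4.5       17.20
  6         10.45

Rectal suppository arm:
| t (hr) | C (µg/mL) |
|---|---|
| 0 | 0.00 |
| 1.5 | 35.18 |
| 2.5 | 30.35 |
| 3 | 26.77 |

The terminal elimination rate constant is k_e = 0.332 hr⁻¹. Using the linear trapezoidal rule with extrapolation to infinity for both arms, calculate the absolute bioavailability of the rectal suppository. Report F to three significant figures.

Trapezoidal AUC_0→6 (IV):
  [0→1.5]: (76.63+46.57)/2 × 1.5 = 92.4
  [1.5→4.5]: (46.57+17.20)/2 × 3 = 95.655
  [4.5→6]: (17.20+10.45)/2 × 1.5 = 20.7375
  Sum = 208.7925 µg/mL·hr
IV tail: 10.45/0.332 = 31.476; AUC_iv,0→∞ = 208.7925 + 31.476 = 240.2685 µg/mL·hr
Trapezoidal AUC_0→3 (rectal suppository):
  [0→1.5]: (0.00+35.18)/2 × 1.5 = 26.385
  [1.5→2.5]: (35.18+30.35)/2 × 1 = 32.765
  [2.5→3]: (30.35+26.77)/2 × 0.5 = 14.28
  Sum = 73.43 µg/mL·hr
rectal suppository tail: 26.77/0.332 = 80.633; AUC_ev,0→∞ = 73.43 + 80.633 = 154.063 µg/mL·hr
F = (AUC_ev/D_ev)/(AUC_iv/D_iv) = (154.063/300)/(240.2685/150) = 0.513543/1.60179 = 0.3206

F = 0.321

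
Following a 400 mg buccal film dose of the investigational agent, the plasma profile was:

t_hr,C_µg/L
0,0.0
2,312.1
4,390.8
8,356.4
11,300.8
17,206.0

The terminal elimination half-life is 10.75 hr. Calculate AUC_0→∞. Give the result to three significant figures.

Trapezoidal AUC_0→17:
  [0→2]: (0.0+312.1)/2 × 2 = 312.1
  [2→4]: (312.1+390.8)/2 × 2 = 702.9
  [4→8]: (390.8+356.4)/2 × 4 = 1494.4
  [8→11]: (356.4+300.8)/2 × 3 = 985.8
  [11→17]: (300.8+206.0)/2 × 6 = 1520.4
  Sum = 5015.6 µg/L·hr
k_e = ln2 / t½ = 0.693147 / 10.75 = 0.0645 hr^-1
Extrapolated tail: C_last / k_e = 206.0 / 0.0645 = 3193.798
AUC_0→∞ = 5015.6 + 3193.798 = 8209.398 µg/L·hr

AUC = 8210 µg/L·hr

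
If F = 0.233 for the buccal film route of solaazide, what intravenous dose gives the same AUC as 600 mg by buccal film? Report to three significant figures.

D_iv = 140 mg

Systemic exposure from an extravascular dose = F × D_ev, so the equivalent IV dose is F × D_ev.
D_iv = F × D_ev = 0.233 × 600 = 139.8 mg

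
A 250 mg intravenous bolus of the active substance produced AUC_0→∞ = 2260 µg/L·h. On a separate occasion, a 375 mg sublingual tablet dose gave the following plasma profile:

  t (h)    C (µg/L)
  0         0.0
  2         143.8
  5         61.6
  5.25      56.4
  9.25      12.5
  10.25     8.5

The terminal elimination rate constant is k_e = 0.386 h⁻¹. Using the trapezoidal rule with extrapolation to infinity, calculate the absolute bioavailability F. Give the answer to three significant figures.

Trapezoidal AUC_0→10.25 (sublingual tablet):
  [0→2]: (0.0+143.8)/2 × 2 = 143.8
  [2→5]: (143.8+61.6)/2 × 3 = 308.1
  [5→5.25]: (61.6+56.4)/2 × 0.25 = 14.75
  [5.25→9.25]: (56.4+12.5)/2 × 4 = 137.8
  [9.25→10.25]: (12.5+8.5)/2 × 1 = 10.5
  Sum = 614.95 µg/L·h
Tail: C_last/k_e = 8.5/0.386 = 22.021
AUC_0→∞ (sublingual tablet) = 614.95 + 22.021 = 636.971 µg/L·h
F = (AUC_ev/D_ev)/(AUC_iv/D_iv) = (636.971/375)/(2260/250) = 1.69859/9.04 = 0.1879

F = 0.188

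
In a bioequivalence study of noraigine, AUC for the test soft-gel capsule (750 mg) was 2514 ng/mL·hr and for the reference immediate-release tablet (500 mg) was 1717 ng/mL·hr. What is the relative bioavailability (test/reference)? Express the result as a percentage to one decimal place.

F_rel = 97.6%

F_rel = (AUC_test/D_test) / (AUC_ref/D_ref)
      = (2514/750) / (1717/500)
      = 3.352 / 3.434 = 0.9761 = 97.61%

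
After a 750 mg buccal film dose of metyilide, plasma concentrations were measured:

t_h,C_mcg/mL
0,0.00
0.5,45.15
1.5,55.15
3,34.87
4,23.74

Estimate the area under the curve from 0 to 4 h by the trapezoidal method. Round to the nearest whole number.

AUC = 158 mcg/mL·h

Trapezoidal AUC_0→4:
  [0→0.5]: (0.00+45.15)/2 × 0.5 = 11.2875
  [0.5→1.5]: (45.15+55.15)/2 × 1 = 50.15
  [1.5→3]: (55.15+34.87)/2 × 1.5 = 67.515
  [3→4]: (34.87+23.74)/2 × 1 = 29.305
  Sum = 158.2575 mcg/mL·h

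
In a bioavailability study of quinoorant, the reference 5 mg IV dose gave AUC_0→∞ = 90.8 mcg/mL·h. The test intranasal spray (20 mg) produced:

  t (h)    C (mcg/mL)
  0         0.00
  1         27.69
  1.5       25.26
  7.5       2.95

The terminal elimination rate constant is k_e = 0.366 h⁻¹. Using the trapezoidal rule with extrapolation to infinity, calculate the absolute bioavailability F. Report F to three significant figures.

F = 0.330

Trapezoidal AUC_0→7.5 (intranasal spray):
  [0→1]: (0.00+27.69)/2 × 1 = 13.845
  [1→1.5]: (27.69+25.26)/2 × 0.5 = 13.2375
  [1.5→7.5]: (25.26+2.95)/2 × 6 = 84.63
  Sum = 111.7125 mcg/mL·h
Tail: C_last/k_e = 2.95/0.366 = 8.060
AUC_0→∞ (intranasal spray) = 111.7125 + 8.060 = 119.7725 mcg/mL·h
F = (AUC_ev/D_ev)/(AUC_iv/D_iv) = (119.7725/20)/(90.8/5) = 5.988625/18.16 = 0.3298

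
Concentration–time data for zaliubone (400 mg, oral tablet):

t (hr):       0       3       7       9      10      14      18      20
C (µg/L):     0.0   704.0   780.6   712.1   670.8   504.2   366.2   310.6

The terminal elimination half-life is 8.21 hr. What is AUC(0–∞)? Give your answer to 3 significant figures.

Trapezoidal AUC_0→20:
  [0→3]: (0.0+704.0)/2 × 3 = 1056.0
  [3→7]: (704.0+780.6)/2 × 4 = 2969.2
  [7→9]: (780.6+712.1)/2 × 2 = 1492.7
  [9→10]: (712.1+670.8)/2 × 1 = 691.45
  [10→14]: (670.8+504.2)/2 × 4 = 2350.0
  [14→18]: (504.2+366.2)/2 × 4 = 1740.8
  [18→20]: (366.2+310.6)/2 × 2 = 676.8
  Sum = 10976.95 µg/L·hr
k_e = ln2 / t½ = 0.693147 / 8.21 = 0.0844 hr^-1
Extrapolated tail: C_last / k_e = 310.6 / 0.0844 = 3680.095
AUC_0→∞ = 10976.95 + 3680.095 = 14657.045 µg/L·hr

AUC = 14700 µg/L·hr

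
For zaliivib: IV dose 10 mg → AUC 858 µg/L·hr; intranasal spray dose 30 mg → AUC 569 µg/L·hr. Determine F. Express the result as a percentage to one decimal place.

F = (AUC_ev / D_ev) / (AUC_iv / D_iv)
  = (569/30) / (858/10)
  = 18.9667 / 85.8 = 0.2211
  = 22.11%

F = 22.1%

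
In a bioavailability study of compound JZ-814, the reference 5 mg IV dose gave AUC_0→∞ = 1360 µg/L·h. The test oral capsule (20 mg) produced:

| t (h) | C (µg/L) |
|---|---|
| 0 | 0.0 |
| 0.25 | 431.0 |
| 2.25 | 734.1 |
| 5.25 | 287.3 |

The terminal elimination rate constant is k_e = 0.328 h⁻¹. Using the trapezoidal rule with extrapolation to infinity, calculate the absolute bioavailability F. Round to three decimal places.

F = 0.667

Trapezoidal AUC_0→5.25 (oral capsule):
  [0→0.25]: (0.0+431.0)/2 × 0.25 = 53.875
  [0.25→2.25]: (431.0+734.1)/2 × 2 = 1165.1
  [2.25→5.25]: (734.1+287.3)/2 × 3 = 1532.1
  Sum = 2751.075 µg/L·h
Tail: C_last/k_e = 287.3/0.328 = 875.915
AUC_0→∞ (oral capsule) = 2751.075 + 875.915 = 3626.99 µg/L·h
F = (AUC_ev/D_ev)/(AUC_iv/D_iv) = (3626.99/20)/(1360/5) = 181.3495/272 = 0.6667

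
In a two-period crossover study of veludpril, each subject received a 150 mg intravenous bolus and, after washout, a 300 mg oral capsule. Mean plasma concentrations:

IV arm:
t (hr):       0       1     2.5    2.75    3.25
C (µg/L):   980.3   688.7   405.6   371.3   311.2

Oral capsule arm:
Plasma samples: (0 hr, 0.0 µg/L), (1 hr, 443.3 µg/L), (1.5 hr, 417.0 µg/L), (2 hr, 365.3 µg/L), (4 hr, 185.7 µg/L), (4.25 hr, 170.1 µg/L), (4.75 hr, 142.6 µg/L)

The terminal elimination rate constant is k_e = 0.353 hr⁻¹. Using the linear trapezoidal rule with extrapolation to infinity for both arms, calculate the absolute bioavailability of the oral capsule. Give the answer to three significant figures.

Trapezoidal AUC_0→3.25 (IV):
  [0→1]: (980.3+688.7)/2 × 1 = 834.5
  [1→2.5]: (688.7+405.6)/2 × 1.5 = 820.725
  [2.5→2.75]: (405.6+371.3)/2 × 0.25 = 97.1125
  [2.75→3.25]: (371.3+311.2)/2 × 0.5 = 170.625
  Sum = 1922.9625 µg/L·hr
IV tail: 311.2/0.353 = 881.586; AUC_iv,0→∞ = 1922.9625 + 881.586 = 2804.5485 µg/L·hr
Trapezoidal AUC_0→4.75 (oral capsule):
  [0→1]: (0.0+443.3)/2 × 1 = 221.65
  [1→1.5]: (443.3+417.0)/2 × 0.5 = 215.075
  [1.5→2]: (417.0+365.3)/2 × 0.5 = 195.575
  [2→4]: (365.3+185.7)/2 × 2 = 551.0
  [4→4.25]: (185.7+170.1)/2 × 0.25 = 44.475
  [4.25→4.75]: (170.1+142.6)/2 × 0.5 = 78.175
  Sum = 1305.95 µg/L·hr
oral capsule tail: 142.6/0.353 = 403.966; AUC_ev,0→∞ = 1305.95 + 403.966 = 1709.916 µg/L·hr
F = (AUC_ev/D_ev)/(AUC_iv/D_iv) = (1709.916/300)/(2804.5485/150) = 5.69972/18.69699 = 0.3048

F = 0.305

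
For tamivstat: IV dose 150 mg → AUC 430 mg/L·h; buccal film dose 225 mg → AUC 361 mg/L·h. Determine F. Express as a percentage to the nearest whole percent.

F = 56%

F = (AUC_ev / D_ev) / (AUC_iv / D_iv)
  = (361/225) / (430/150)
  = 1.60444 / 2.86667 = 0.5597
  = 55.97%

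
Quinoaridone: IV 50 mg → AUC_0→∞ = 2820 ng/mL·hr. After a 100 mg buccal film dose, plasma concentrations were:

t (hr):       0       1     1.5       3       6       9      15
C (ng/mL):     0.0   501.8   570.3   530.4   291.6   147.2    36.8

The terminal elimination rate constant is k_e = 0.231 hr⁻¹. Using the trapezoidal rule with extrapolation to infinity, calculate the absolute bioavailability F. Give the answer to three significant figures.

F = 0.700

Trapezoidal AUC_0→15 (buccal film):
  [0→1]: (0.0+501.8)/2 × 1 = 250.9
  [1→1.5]: (501.8+570.3)/2 × 0.5 = 268.025
  [1.5→3]: (570.3+530.4)/2 × 1.5 = 825.525
  [3→6]: (530.4+291.6)/2 × 3 = 1233.0
  [6→9]: (291.6+147.2)/2 × 3 = 658.2
  [9→15]: (147.2+36.8)/2 × 6 = 552.0
  Sum = 3787.65 ng/mL·hr
Tail: C_last/k_e = 36.8/0.231 = 159.307
AUC_0→∞ (buccal film) = 3787.65 + 159.307 = 3946.957 ng/mL·hr
F = (AUC_ev/D_ev)/(AUC_iv/D_iv) = (3946.957/100)/(2820/50) = 39.46957/56.4 = 0.6998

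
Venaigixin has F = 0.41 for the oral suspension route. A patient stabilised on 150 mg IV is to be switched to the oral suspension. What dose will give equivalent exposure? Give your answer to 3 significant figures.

D_oral = 366 mg

For equal systemic exposure: F × D_ev = D_iv
D_ev = D_iv / F = 150 / 0.41 = 365.854 mg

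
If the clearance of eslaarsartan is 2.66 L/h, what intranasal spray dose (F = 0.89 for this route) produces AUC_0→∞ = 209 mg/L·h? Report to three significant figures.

Dose = CL × AUC_0→∞ / F
     = 2.66 × 209 / 0.89 = 624.652 mg

Dose = 625 mg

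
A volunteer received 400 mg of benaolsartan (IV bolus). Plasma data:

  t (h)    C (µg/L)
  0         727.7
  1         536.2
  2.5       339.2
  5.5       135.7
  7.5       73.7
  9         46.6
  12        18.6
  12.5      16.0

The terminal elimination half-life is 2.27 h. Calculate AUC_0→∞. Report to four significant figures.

AUC = 2459 µg/L·h

Trapezoidal AUC_0→12.5:
  [0→1]: (727.7+536.2)/2 × 1 = 631.95
  [1→2.5]: (536.2+339.2)/2 × 1.5 = 656.55
  [2.5→5.5]: (339.2+135.7)/2 × 3 = 712.35
  [5.5→7.5]: (135.7+73.7)/2 × 2 = 209.4
  [7.5→9]: (73.7+46.6)/2 × 1.5 = 90.225
  [9→12]: (46.6+18.6)/2 × 3 = 97.8
  [12→12.5]: (18.6+16.0)/2 × 0.5 = 8.65
  Sum = 2406.925 µg/L·h
k_e = ln2 / t½ = 0.693147 / 2.27 = 0.3054 h^-1
Extrapolated tail: C_last / k_e = 16.0 / 0.3054 = 52.390
AUC_0→∞ = 2406.925 + 52.390 = 2459.315 µg/L·h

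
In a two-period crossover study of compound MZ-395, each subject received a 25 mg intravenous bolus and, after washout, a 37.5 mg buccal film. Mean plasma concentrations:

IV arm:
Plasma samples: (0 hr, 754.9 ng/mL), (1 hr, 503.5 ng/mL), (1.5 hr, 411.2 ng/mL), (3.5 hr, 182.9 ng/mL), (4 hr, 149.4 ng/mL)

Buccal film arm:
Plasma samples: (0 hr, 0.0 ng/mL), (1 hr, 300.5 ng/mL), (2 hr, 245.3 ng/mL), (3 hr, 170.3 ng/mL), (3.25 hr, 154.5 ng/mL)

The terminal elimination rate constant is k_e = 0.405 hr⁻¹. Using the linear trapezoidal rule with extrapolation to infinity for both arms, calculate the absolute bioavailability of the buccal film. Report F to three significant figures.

Trapezoidal AUC_0→4 (IV):
  [0→1]: (754.9+503.5)/2 × 1 = 629.2
  [1→1.5]: (503.5+411.2)/2 × 0.5 = 228.675
  [1.5→3.5]: (411.2+182.9)/2 × 2 = 594.1
  [3.5→4]: (182.9+149.4)/2 × 0.5 = 83.075
  Sum = 1535.05 ng/mL·hr
IV tail: 149.4/0.405 = 368.889; AUC_iv,0→∞ = 1535.05 + 368.889 = 1903.939 ng/mL·hr
Trapezoidal AUC_0→3.25 (buccal film):
  [0→1]: (0.0+300.5)/2 × 1 = 150.25
  [1→2]: (300.5+245.3)/2 × 1 = 272.9
  [2→3]: (245.3+170.3)/2 × 1 = 207.8
  [3→3.25]: (170.3+154.5)/2 × 0.25 = 40.6
  Sum = 671.55 ng/mL·hr
buccal film tail: 154.5/0.405 = 381.481; AUC_ev,0→∞ = 671.55 + 381.481 = 1053.031 ng/mL·hr
F = (AUC_ev/D_ev)/(AUC_iv/D_iv) = (1053.031/37.5)/(1903.939/25) = 28.0808/76.15756 = 0.3687

F = 0.369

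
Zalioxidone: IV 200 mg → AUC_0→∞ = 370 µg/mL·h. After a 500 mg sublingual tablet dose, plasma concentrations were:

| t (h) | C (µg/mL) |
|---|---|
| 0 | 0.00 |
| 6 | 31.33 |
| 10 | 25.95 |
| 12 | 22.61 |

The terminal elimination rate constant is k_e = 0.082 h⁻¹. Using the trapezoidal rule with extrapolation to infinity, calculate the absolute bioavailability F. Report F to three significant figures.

Trapezoidal AUC_0→12 (sublingual tablet):
  [0→6]: (0.00+31.33)/2 × 6 = 93.99
  [6→10]: (31.33+25.95)/2 × 4 = 114.56
  [10→12]: (25.95+22.61)/2 × 2 = 48.56
  Sum = 257.11 µg/mL·h
Tail: C_last/k_e = 22.61/0.082 = 275.732
AUC_0→∞ (sublingual tablet) = 257.11 + 275.732 = 532.842 µg/mL·h
F = (AUC_ev/D_ev)/(AUC_iv/D_iv) = (532.842/500)/(370/200) = 1.065684/1.85 = 0.5760

F = 0.576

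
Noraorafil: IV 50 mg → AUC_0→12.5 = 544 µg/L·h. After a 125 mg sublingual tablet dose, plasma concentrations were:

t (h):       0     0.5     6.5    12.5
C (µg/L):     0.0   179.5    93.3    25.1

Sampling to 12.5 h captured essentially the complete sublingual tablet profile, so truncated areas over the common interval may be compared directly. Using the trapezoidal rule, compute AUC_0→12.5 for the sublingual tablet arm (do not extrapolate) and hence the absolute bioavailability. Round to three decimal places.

Trapezoidal AUC_0→12.5 (sublingual tablet):
  [0→0.5]: (0.0+179.5)/2 × 0.5 = 44.875
  [0.5→6.5]: (179.5+93.3)/2 × 6 = 818.4
  [6.5→12.5]: (93.3+25.1)/2 × 6 = 355.2
  Sum = 1218.475 µg/L·h
F = (AUC_ev/D_ev)/(AUC_iv/D_iv) = (1218.475/125)/(544/50) = 9.7478/10.88 = 0.8959

F = 0.896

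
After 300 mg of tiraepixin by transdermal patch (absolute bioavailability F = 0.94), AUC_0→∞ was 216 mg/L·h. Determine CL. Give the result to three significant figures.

CL = 1.31 L/h

CL = F × Dose / AUC_0→∞
   = 0.94 × 300 / 216 = 1.30556 L/h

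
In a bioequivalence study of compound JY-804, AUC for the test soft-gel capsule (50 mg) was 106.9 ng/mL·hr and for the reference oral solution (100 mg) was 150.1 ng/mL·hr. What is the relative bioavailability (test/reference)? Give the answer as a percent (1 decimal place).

F_rel = (AUC_test/D_test) / (AUC_ref/D_ref)
      = (106.9/50) / (150.1/100)
      = 2.138 / 1.501 = 1.4244 = 142.44%

F_rel = 142.4%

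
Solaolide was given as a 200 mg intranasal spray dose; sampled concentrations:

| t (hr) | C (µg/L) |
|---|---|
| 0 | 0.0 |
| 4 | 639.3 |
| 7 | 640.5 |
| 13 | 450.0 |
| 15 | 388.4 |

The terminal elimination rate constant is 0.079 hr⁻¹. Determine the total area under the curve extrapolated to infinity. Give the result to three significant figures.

Trapezoidal AUC_0→15:
  [0→4]: (0.0+639.3)/2 × 4 = 1278.6
  [4→7]: (639.3+640.5)/2 × 3 = 1919.7
  [7→13]: (640.5+450.0)/2 × 6 = 3271.5
  [13→15]: (450.0+388.4)/2 × 2 = 838.4
  Sum = 7308.2 µg/L·hr
Extrapolated tail: C_last / k_e = 388.4 / 0.079 = 4916.456
AUC_0→∞ = 7308.2 + 4916.456 = 12224.656 µg/L·hr

AUC = 12200 µg/L·hr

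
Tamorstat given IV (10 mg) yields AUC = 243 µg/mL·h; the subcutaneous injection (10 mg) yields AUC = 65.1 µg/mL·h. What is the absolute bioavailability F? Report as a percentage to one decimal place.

F = 26.8%

F = (AUC_ev / D_ev) / (AUC_iv / D_iv)
  = (65.1/10) / (243/10)
  = 6.51 / 24.3 = 0.2679
  = 26.79%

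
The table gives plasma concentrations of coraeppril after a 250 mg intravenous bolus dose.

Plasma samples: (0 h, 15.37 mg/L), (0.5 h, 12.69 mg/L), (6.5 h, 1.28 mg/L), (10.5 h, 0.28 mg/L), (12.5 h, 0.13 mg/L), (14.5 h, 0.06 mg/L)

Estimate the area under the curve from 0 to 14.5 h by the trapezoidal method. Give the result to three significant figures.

AUC = 52.6 mg/L·h

Trapezoidal AUC_0→14.5:
  [0→0.5]: (15.37+12.69)/2 × 0.5 = 7.015
  [0.5→6.5]: (12.69+1.28)/2 × 6 = 41.91
  [6.5→10.5]: (1.28+0.28)/2 × 4 = 3.12
  [10.5→12.5]: (0.28+0.13)/2 × 2 = 0.41
  [12.5→14.5]: (0.13+0.06)/2 × 2 = 0.19
  Sum = 52.645 mg/L·h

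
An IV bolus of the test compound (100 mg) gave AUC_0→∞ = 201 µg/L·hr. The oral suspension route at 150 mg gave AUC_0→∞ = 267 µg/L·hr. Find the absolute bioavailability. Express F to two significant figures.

F = (AUC_ev / D_ev) / (AUC_iv / D_iv)
  = (267/150) / (201/100)
  = 1.78 / 2.01 = 0.8856

F = 0.89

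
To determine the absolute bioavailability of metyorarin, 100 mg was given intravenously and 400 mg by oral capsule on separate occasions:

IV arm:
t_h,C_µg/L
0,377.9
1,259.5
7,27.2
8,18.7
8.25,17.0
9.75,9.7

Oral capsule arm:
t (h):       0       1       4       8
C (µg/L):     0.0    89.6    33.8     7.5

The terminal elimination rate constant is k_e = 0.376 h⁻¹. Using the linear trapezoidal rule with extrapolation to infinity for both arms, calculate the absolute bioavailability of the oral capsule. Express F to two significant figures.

F = 0.066

Trapezoidal AUC_0→9.75 (IV):
  [0→1]: (377.9+259.5)/2 × 1 = 318.7
  [1→7]: (259.5+27.2)/2 × 6 = 860.1
  [7→8]: (27.2+18.7)/2 × 1 = 22.95
  [8→8.25]: (18.7+17.0)/2 × 0.25 = 4.4625
  [8.25→9.75]: (17.0+9.7)/2 × 1.5 = 20.025
  Sum = 1226.2375 µg/L·h
IV tail: 9.7/0.376 = 25.798; AUC_iv,0→∞ = 1226.2375 + 25.798 = 1252.0355 µg/L·h
Trapezoidal AUC_0→8 (oral capsule):
  [0→1]: (0.0+89.6)/2 × 1 = 44.8
  [1→4]: (89.6+33.8)/2 × 3 = 185.1
  [4→8]: (33.8+7.5)/2 × 4 = 82.6
  Sum = 312.5 µg/L·h
oral capsule tail: 7.5/0.376 = 19.947; AUC_ev,0→∞ = 312.5 + 19.947 = 332.447 µg/L·h
F = (AUC_ev/D_ev)/(AUC_iv/D_iv) = (332.447/400)/(1252.0355/100) = 0.8311175/12.520355 = 0.0664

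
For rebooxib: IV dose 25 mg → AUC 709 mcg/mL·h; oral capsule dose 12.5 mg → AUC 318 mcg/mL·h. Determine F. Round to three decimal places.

F = (AUC_ev / D_ev) / (AUC_iv / D_iv)
  = (318/12.5) / (709/25)
  = 25.44 / 28.36 = 0.8970

F = 0.897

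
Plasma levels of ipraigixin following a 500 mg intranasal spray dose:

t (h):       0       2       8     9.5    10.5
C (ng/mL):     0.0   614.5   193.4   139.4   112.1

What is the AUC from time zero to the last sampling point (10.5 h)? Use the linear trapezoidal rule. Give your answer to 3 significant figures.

Trapezoidal AUC_0→10.5:
  [0→2]: (0.0+614.5)/2 × 2 = 614.5
  [2→8]: (614.5+193.4)/2 × 6 = 2423.7
  [8→9.5]: (193.4+139.4)/2 × 1.5 = 249.6
  [9.5→10.5]: (139.4+112.1)/2 × 1 = 125.75
  Sum = 3413.55 ng/mL·h

AUC = 3410 ng/mL·h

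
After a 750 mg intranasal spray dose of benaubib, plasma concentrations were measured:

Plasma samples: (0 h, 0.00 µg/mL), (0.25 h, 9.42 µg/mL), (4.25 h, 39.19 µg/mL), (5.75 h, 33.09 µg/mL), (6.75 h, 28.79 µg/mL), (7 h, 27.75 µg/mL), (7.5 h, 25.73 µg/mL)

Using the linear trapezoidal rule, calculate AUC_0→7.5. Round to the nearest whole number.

Trapezoidal AUC_0→7.5:
  [0→0.25]: (0.00+9.42)/2 × 0.25 = 1.1775
  [0.25→4.25]: (9.42+39.19)/2 × 4 = 97.22
  [4.25→5.75]: (39.19+33.09)/2 × 1.5 = 54.21
  [5.75→6.75]: (33.09+28.79)/2 × 1 = 30.94
  [6.75→7]: (28.79+27.75)/2 × 0.25 = 7.0675
  [7→7.5]: (27.75+25.73)/2 × 0.5 = 13.37
  Sum = 203.985 µg/mL·h

AUC = 204 µg/mL·h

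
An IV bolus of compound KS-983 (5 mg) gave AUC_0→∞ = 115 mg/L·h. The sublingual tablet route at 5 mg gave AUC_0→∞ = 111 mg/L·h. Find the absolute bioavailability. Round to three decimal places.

F = (AUC_ev / D_ev) / (AUC_iv / D_iv)
  = (111/5) / (115/5)
  = 22.2 / 23 = 0.9652

F = 0.965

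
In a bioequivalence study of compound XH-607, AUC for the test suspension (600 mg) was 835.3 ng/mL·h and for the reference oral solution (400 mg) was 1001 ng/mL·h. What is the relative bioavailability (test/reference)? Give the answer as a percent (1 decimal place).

F_rel = (AUC_test/D_test) / (AUC_ref/D_ref)
      = (835.3/600) / (1001/400)
      = 1.39217 / 2.5025 = 0.5563 = 55.63%

F_rel = 55.6%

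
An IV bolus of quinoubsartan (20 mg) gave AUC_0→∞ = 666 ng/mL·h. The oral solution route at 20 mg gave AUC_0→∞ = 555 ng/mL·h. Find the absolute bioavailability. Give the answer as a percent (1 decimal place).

F = (AUC_ev / D_ev) / (AUC_iv / D_iv)
  = (555/20) / (666/20)
  = 27.75 / 33.3 = 0.8333
  = 83.33%

F = 83.3%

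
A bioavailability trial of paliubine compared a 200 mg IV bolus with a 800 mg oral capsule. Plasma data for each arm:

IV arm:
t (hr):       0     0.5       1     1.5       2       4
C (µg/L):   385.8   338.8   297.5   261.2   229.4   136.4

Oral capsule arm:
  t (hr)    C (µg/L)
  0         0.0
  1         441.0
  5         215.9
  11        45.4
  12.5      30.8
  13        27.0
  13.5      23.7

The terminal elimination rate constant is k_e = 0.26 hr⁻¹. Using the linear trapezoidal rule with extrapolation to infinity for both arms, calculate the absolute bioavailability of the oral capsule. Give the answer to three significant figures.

Trapezoidal AUC_0→4 (IV):
  [0→0.5]: (385.8+338.8)/2 × 0.5 = 181.15
  [0.5→1]: (338.8+297.5)/2 × 0.5 = 159.075
  [1→1.5]: (297.5+261.2)/2 × 0.5 = 139.675
  [1.5→2]: (261.2+229.4)/2 × 0.5 = 122.65
  [2→4]: (229.4+136.4)/2 × 2 = 365.8
  Sum = 968.35 µg/L·hr
IV tail: 136.4/0.26 = 524.615; AUC_iv,0→∞ = 968.35 + 524.615 = 1492.965 µg/L·hr
Trapezoidal AUC_0→13.5 (oral capsule):
  [0→1]: (0.0+441.0)/2 × 1 = 220.5
  [1→5]: (441.0+215.9)/2 × 4 = 1313.8
  [5→11]: (215.9+45.4)/2 × 6 = 783.9
  [11→12.5]: (45.4+30.8)/2 × 1.5 = 57.15
  [12.5→13]: (30.8+27.0)/2 × 0.5 = 14.45
  [13→13.5]: (27.0+23.7)/2 × 0.5 = 12.675
  Sum = 2402.475 µg/L·hr
oral capsule tail: 23.7/0.26 = 91.154; AUC_ev,0→∞ = 2402.475 + 91.154 = 2493.629 µg/L·hr
F = (AUC_ev/D_ev)/(AUC_iv/D_iv) = (2493.629/800)/(1492.965/200) = 3.11704/7.464825 = 0.4176

F = 0.418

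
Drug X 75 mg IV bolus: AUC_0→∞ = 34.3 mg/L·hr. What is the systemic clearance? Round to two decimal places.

CL = Dose_iv / AUC_0→∞
   = 75 / 34.3 = 2.18659 L/hr

CL = 2.19 L/hr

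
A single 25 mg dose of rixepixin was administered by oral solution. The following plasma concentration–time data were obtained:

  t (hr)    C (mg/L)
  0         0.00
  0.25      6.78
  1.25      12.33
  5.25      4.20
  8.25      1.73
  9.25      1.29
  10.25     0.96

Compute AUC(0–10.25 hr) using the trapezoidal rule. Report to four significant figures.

Trapezoidal AUC_0→10.25:
  [0→0.25]: (0.00+6.78)/2 × 0.25 = 0.8475
  [0.25→1.25]: (6.78+12.33)/2 × 1 = 9.555
  [1.25→5.25]: (12.33+4.20)/2 × 4 = 33.06
  [5.25→8.25]: (4.20+1.73)/2 × 3 = 8.895
  [8.25→9.25]: (1.73+1.29)/2 × 1 = 1.51
  [9.25→10.25]: (1.29+0.96)/2 × 1 = 1.125
  Sum = 54.9925 mg/L·hr

AUC = 54.99 mg/L·hr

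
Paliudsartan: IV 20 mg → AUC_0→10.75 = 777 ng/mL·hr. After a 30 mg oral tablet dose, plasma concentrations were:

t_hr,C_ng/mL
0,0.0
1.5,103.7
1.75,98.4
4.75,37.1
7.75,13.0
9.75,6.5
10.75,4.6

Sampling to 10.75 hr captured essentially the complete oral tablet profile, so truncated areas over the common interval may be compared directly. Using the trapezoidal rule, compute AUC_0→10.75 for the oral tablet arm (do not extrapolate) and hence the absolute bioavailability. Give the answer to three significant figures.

Trapezoidal AUC_0→10.75 (oral tablet):
  [0→1.5]: (0.0+103.7)/2 × 1.5 = 77.775
  [1.5→1.75]: (103.7+98.4)/2 × 0.25 = 25.2625
  [1.75→4.75]: (98.4+37.1)/2 × 3 = 203.25
  [4.75→7.75]: (37.1+13.0)/2 × 3 = 75.15
  [7.75→9.75]: (13.0+6.5)/2 × 2 = 19.5
  [9.75→10.75]: (6.5+4.6)/2 × 1 = 5.55
  Sum = 406.4875 ng/mL·hr
F = (AUC_ev/D_ev)/(AUC_iv/D_iv) = (406.4875/30)/(777/20) = 13.5496/38.85 = 0.3488

F = 0.349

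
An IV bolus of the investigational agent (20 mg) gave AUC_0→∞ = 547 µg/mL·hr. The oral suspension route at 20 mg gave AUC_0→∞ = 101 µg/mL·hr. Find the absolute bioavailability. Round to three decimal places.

F = (AUC_ev / D_ev) / (AUC_iv / D_iv)
  = (101/20) / (547/20)
  = 5.05 / 27.35 = 0.1846

F = 0.185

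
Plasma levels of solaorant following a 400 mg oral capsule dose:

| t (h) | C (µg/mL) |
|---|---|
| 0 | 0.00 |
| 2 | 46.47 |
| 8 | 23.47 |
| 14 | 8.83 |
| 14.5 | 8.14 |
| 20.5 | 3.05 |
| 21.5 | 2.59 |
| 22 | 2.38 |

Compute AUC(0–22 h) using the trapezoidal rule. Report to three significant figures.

AUC = 395 µg/mL·h

Trapezoidal AUC_0→22:
  [0→2]: (0.00+46.47)/2 × 2 = 46.47
  [2→8]: (46.47+23.47)/2 × 6 = 209.82
  [8→14]: (23.47+8.83)/2 × 6 = 96.9
  [14→14.5]: (8.83+8.14)/2 × 0.5 = 4.2425
  [14.5→20.5]: (8.14+3.05)/2 × 6 = 33.57
  [20.5→21.5]: (3.05+2.59)/2 × 1 = 2.82
  [21.5→22]: (2.59+2.38)/2 × 0.5 = 1.2425
  Sum = 395.065 µg/mL·h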